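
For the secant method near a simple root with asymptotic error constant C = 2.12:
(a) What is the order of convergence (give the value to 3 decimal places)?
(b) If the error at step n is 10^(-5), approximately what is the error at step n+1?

(a) Secant method has superlinear convergence with order φ = (1+√5)/2 ≈ 1.618.
    This means |e_{n+1}| ≈ C|e_n|^1.618.

(b) With |e_n| = 10^(-5) and C = 2.12:
    |e_{n+1}| ≈ 2.12 × (10^(-5))^1.618 = 2.12 × 10^(-8.09)

(a) ≈ 1.618 (golden ratio); (b) |e_{n+1}| ≈ 1.723e-08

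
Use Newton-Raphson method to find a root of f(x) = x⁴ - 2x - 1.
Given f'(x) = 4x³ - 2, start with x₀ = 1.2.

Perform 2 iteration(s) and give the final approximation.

f(x) = x⁴ - 2x - 1
f'(x) = 4x³ - 2
x₀ = 1.2

Newton-Raphson formula: x_{n+1} = x_n - f(x_n)/f'(x_n)

Iteration 1:
  f(1.200000) = -1.326400
  f'(1.200000) = 4.912000
  x_1 = 1.200000 - (-1.326400)/4.912000 = 1.470033
Iteration 2:
  f(1.470033) = 0.729838
  f'(1.470033) = 10.706937
  x_2 = 1.470033 - 0.729838/10.706937 = 1.401868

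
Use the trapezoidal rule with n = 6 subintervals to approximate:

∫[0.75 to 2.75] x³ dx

f(x) = x³
a = 0.75, b = 2.75, n = 6
h = (b - a)/n = 0.333333

Trapezoidal rule: (h/2)[f(x₀) + 2f(x₁) + 2f(x₂) + ... + f(xₙ)]

x_0 = 0.7500, f(x_0) = 0.421875, coefficient = 1
x_1 = 1.0833, f(x_1) = 1.271412, coefficient = 2
x_2 = 1.4167, f(x_2) = 2.843171, coefficient = 2
x_3 = 1.7500, f(x_3) = 5.359375, coefficient = 2
x_4 = 2.0833, f(x_4) = 9.042245, coefficient = 2
x_5 = 2.4167, f(x_5) = 14.114005, coefficient = 2
x_6 = 2.7500, f(x_6) = 20.796875, coefficient = 1

I ≈ (0.333333/2) × 86.479167 = 14.413194
Exact value: 14.218750
Error: 0.194444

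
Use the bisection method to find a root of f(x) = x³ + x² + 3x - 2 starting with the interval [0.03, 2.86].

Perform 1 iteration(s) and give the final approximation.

f(x) = x³ + x² + 3x - 2
Initial interval: [0.03, 2.86]

Iteration 1:
  c_1 = (0.030000 + 2.860000)/2 = 1.445000
  f(c_1) = f(1.445000) = 7.440221
  f(a) × f(c) < 0, new interval: [0.030000, 1.445000]

After 1 iteration(s), the approximation is c_1 = 1.445000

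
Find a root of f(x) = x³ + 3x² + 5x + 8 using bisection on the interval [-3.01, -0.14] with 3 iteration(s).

f(x) = x³ + 3x² + 5x + 8
Initial interval: [-3.01, -0.14]

Iteration 1:
  c_1 = (-3.010000 + (-0.140000))/2 = -1.575000
  f(c_1) = f(-1.575000) = 3.659891
  f(a) × f(c) < 0, new interval: [-3.010000, -1.575000]
Iteration 2:
  c_2 = (-3.010000 + (-1.575000))/2 = -2.292500
  f(c_2) = f(-2.292500) = 0.255806
  f(a) × f(c) < 0, new interval: [-3.010000, -2.292500]
Iteration 3:
  c_3 = (-3.010000 + (-2.292500))/2 = -2.651250
  f(c_3) = f(-2.651250) = -2.804842
  f(a) × f(c) ≥ 0, new interval: [-2.651250, -2.292500]

After 3 iteration(s), the approximation is c_3 = -2.651250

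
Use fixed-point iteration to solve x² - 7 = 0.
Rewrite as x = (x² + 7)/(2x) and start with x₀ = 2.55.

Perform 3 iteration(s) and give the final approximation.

Equation: x² - 7 = 0
Fixed-point form: x = (x² + 7)/(2x)
x₀ = 2.55

x_1 = g(2.550000) = 2.647549
x_2 = g(2.647549) = 2.645752
x_3 = g(2.645752) = 2.645751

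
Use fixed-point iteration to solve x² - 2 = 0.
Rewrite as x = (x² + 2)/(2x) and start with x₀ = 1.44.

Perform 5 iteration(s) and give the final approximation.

Equation: x² - 2 = 0
Fixed-point form: x = (x² + 2)/(2x)
x₀ = 1.44

x_1 = g(1.440000) = 1.414444
x_2 = g(1.414444) = 1.414214
x_3 = g(1.414214) = 1.414214
x_4 = g(1.414214) = 1.414214
x_5 = g(1.414214) = 1.414214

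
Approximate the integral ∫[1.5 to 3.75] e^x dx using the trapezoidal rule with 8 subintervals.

f(x) = e^x
a = 1.5, b = 3.75, n = 8
h = (b - a)/n = 0.281250

Trapezoidal rule: (h/2)[f(x₀) + 2f(x₁) + 2f(x₂) + ... + f(xₙ)]

x_0 = 1.5000, f(x_0) = 4.481689, coefficient = 1
x_1 = 1.7812, f(x_1) = 5.937273, coefficient = 2
x_2 = 2.0625, f(x_2) = 7.865609, coefficient = 2
x_3 = 2.3438, f(x_3) = 10.420239, coefficient = 2
x_4 = 2.6250, f(x_4) = 13.804574, coefficient = 2
x_5 = 2.9062, f(x_5) = 18.288089, coefficient = 2
x_6 = 3.1875, f(x_6) = 24.227782, coefficient = 2
x_7 = 3.4688, f(x_7) = 32.096597, coefficient = 2
x_8 = 3.7500, f(x_8) = 42.521082, coefficient = 1

I ≈ (0.281250/2) × 272.283100 = 38.289811
Exact value: 38.039393
Error: 0.250418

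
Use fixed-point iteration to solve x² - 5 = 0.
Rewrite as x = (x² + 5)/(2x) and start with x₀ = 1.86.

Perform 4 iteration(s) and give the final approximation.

Equation: x² - 5 = 0
Fixed-point form: x = (x² + 5)/(2x)
x₀ = 1.86

x_1 = g(1.860000) = 2.274086
x_2 = g(2.274086) = 2.236386
x_3 = g(2.236386) = 2.236068
x_4 = g(2.236068) = 2.236068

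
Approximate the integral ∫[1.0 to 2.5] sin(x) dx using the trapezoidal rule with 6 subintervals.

f(x) = sin(x)
a = 1.0, b = 2.5, n = 6
h = (b - a)/n = 0.250000

Trapezoidal rule: (h/2)[f(x₀) + 2f(x₁) + 2f(x₂) + ... + f(xₙ)]

x_0 = 1.0000, f(x_0) = 0.841471, coefficient = 1
x_1 = 1.2500, f(x_1) = 0.948985, coefficient = 2
x_2 = 1.5000, f(x_2) = 0.997495, coefficient = 2
x_3 = 1.7500, f(x_3) = 0.983986, coefficient = 2
x_4 = 2.0000, f(x_4) = 0.909297, coefficient = 2
x_5 = 2.2500, f(x_5) = 0.778073, coefficient = 2
x_6 = 2.5000, f(x_6) = 0.598472, coefficient = 1

I ≈ (0.250000/2) × 10.675615 = 1.334452
Exact value: 1.341446
Error: 0.006994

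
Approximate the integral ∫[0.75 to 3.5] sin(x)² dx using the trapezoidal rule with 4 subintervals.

f(x) = sin(x)²
a = 0.75, b = 3.5, n = 4
h = (b - a)/n = 0.687500

Trapezoidal rule: (h/2)[f(x₀) + 2f(x₁) + 2f(x₂) + ... + f(xₙ)]

x_0 = 0.7500, f(x_0) = 0.464631, coefficient = 1
x_1 = 1.4375, f(x_1) = 0.982337, coefficient = 2
x_2 = 2.1250, f(x_2) = 0.723044, coefficient = 2
x_3 = 2.8125, f(x_3) = 0.104448, coefficient = 2
x_4 = 3.5000, f(x_4) = 0.123049, coefficient = 1

I ≈ (0.687500/2) × 4.207338 = 1.446273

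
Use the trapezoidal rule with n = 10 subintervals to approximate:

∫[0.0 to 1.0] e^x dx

f(x) = e^x
a = 0.0, b = 1.0, n = 10
h = (b - a)/n = 0.100000

Trapezoidal rule: (h/2)[f(x₀) + 2f(x₁) + 2f(x₂) + ... + f(xₙ)]

x_0 = 0.0000, f(x_0) = 1.000000, coefficient = 1
x_1 = 0.1000, f(x_1) = 1.105171, coefficient = 2
x_2 = 0.2000, f(x_2) = 1.221403, coefficient = 2
x_3 = 0.3000, f(x_3) = 1.349859, coefficient = 2
x_4 = 0.4000, f(x_4) = 1.491825, coefficient = 2
x_5 = 0.5000, f(x_5) = 1.648721, coefficient = 2
x_6 = 0.6000, f(x_6) = 1.822119, coefficient = 2
x_7 = 0.7000, f(x_7) = 2.013753, coefficient = 2
x_8 = 0.8000, f(x_8) = 2.225541, coefficient = 2
x_9 = 0.9000, f(x_9) = 2.459603, coefficient = 2
x_10 = 1.0000, f(x_10) = 2.718282, coefficient = 1

I ≈ (0.100000/2) × 34.394270 = 1.719713
Exact value: 1.718282
Error: 0.001432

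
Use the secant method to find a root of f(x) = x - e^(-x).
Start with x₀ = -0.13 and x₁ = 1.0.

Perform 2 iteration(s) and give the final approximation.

f(x) = x - e^(-x)
x₀ = -0.13, x₁ = 1.0

Secant formula: x_{n+1} = x_n - f(x_n)(x_n - x_{n-1})/(f(x_n) - f(x_{n-1}))

Iteration 1:
  f(-0.130000) = -1.268828
  f(1.000000) = 0.632121
  x_2 = 1.000000 - 0.632121×(1.000000 - (-0.130000))/(0.632121 - (-1.268828))
       = 0.624242
Iteration 2:
  f(1.000000) = 0.632121
  f(0.624242) = 0.088575
  x_3 = 0.624242 - 0.088575×(0.624242 - 1.000000)/(0.088575 - 0.632121)
       = 0.563010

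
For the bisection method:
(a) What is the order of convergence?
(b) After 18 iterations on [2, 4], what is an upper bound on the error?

(a) Bisection has linear (order 1) convergence; the error is halved each step.

(b) Error bound = (b-a)/2^n = (4 - 2)/2^{18}
    = 2/2^{18}

(a) 1 (linear); (b) error ≤ 7.63e-06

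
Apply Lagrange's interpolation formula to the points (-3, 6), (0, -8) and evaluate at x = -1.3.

Lagrange interpolation formula:
P(x) = Σ yᵢ × Lᵢ(x)
where Lᵢ(x) = Π_{j≠i} (x - xⱼ)/(xᵢ - xⱼ)

L_0(-1.3) = (-1.3 - 0)/(-3 - 0) = 0.433333
L_1(-1.3) = (-1.3 - (-3))/(0 - (-3)) = 0.566667

P(-1.3) = 6×L_0(-1.3) + (-8)×L_1(-1.3)
P(-1.3) = -1.933333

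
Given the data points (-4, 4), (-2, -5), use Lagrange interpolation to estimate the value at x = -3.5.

Lagrange interpolation formula:
P(x) = Σ yᵢ × Lᵢ(x)
where Lᵢ(x) = Π_{j≠i} (x - xⱼ)/(xᵢ - xⱼ)

L_0(-3.5) = (-3.5 - (-2))/(-4 - (-2)) = 0.750000
L_1(-3.5) = (-3.5 - (-4))/(-2 - (-4)) = 0.250000

P(-3.5) = 4×L_0(-3.5) + (-5)×L_1(-3.5)
P(-3.5) = 1.750000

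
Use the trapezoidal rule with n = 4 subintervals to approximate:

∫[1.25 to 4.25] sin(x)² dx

f(x) = sin(x)²
a = 1.25, b = 4.25, n = 4
h = (b - a)/n = 0.750000

Trapezoidal rule: (h/2)[f(x₀) + 2f(x₁) + 2f(x₂) + ... + f(xₙ)]

x_0 = 1.2500, f(x_0) = 0.900572, coefficient = 1
x_1 = 2.0000, f(x_1) = 0.826822, coefficient = 2
x_2 = 2.7500, f(x_2) = 0.145665, coefficient = 2
x_3 = 3.5000, f(x_3) = 0.123049, coefficient = 2
x_4 = 4.2500, f(x_4) = 0.801006, coefficient = 1

I ≈ (0.750000/2) × 3.892649 = 1.459744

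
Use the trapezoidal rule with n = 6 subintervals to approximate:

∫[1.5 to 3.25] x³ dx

f(x) = x³
a = 1.5, b = 3.25, n = 6
h = (b - a)/n = 0.291667

Trapezoidal rule: (h/2)[f(x₀) + 2f(x₁) + 2f(x₂) + ... + f(xₙ)]

x_0 = 1.5000, f(x_0) = 3.375000, coefficient = 1
x_1 = 1.7917, f(x_1) = 5.751374, coefficient = 2
x_2 = 2.0833, f(x_2) = 9.042245, coefficient = 2
x_3 = 2.3750, f(x_3) = 13.396484, coefficient = 2
x_4 = 2.6667, f(x_4) = 18.962963, coefficient = 2
x_5 = 2.9583, f(x_5) = 25.890553, coefficient = 2
x_6 = 3.2500, f(x_6) = 34.328125, coefficient = 1

I ≈ (0.291667/2) × 183.790365 = 26.802762
Exact value: 26.625977
Error: 0.176785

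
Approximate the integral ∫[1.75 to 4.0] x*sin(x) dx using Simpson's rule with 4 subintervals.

f(x) = x*sin(x)
a = 1.75, b = 4.0, n = 4
h = (b - a)/n = 0.562500

Simpson's rule: (h/3)[f(x₀) + 4f(x₁) + 2f(x₂) + ... + f(xₙ)]

x_0 = 1.7500, f(x_0) = 1.721975, coefficient = 1
x_1 = 2.3125, f(x_1) = 1.705050, coefficient = 4
x_2 = 2.8750, f(x_2) = 0.757407, coefficient = 2
x_3 = 3.4375, f(x_3) = -1.002402, coefficient = 4
x_4 = 4.0000, f(x_4) = -3.027210, coefficient = 1

I ≈ (0.562500/3) × 3.020170 = 0.566282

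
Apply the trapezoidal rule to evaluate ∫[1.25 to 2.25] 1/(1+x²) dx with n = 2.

f(x) = 1/(1+x²)
a = 1.25, b = 2.25, n = 2
h = (b - a)/n = 0.500000

Trapezoidal rule: (h/2)[f(x₀) + 2f(x₁) + 2f(x₂) + ... + f(xₙ)]

x_0 = 1.2500, f(x_0) = 0.390244, coefficient = 1
x_1 = 1.7500, f(x_1) = 0.246154, coefficient = 2
x_2 = 2.2500, f(x_2) = 0.164948, coefficient = 1

I ≈ (0.500000/2) × 1.047500 = 0.261875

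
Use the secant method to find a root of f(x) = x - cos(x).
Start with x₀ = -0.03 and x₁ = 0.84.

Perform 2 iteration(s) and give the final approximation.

f(x) = x - cos(x)
x₀ = -0.03, x₁ = 0.84

Secant formula: x_{n+1} = x_n - f(x_n)(x_n - x_{n-1})/(f(x_n) - f(x_{n-1}))

Iteration 1:
  f(-0.030000) = -1.029550
  f(0.840000) = 0.172537
  x_2 = 0.840000 - 0.172537×(0.840000 - (-0.030000))/(0.172537 - (-1.029550))
       = 0.715128
Iteration 2:
  f(0.840000) = 0.172537
  f(0.715128) = -0.039882
  x_3 = 0.715128 - (-0.039882)×(0.715128 - 0.840000)/(-0.039882 - 0.172537)
       = 0.738573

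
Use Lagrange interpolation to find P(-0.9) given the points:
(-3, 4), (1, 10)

Lagrange interpolation formula:
P(x) = Σ yᵢ × Lᵢ(x)
where Lᵢ(x) = Π_{j≠i} (x - xⱼ)/(xᵢ - xⱼ)

L_0(-0.9) = (-0.9 - 1)/(-3 - 1) = 0.475000
L_1(-0.9) = (-0.9 - (-3))/(1 - (-3)) = 0.525000

P(-0.9) = 4×L_0(-0.9) + 10×L_1(-0.9)
P(-0.9) = 7.150000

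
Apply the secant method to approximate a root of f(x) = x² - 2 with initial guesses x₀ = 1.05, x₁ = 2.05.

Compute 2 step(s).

f(x) = x² - 2
x₀ = 1.05, x₁ = 2.05

Secant formula: x_{n+1} = x_n - f(x_n)(x_n - x_{n-1})/(f(x_n) - f(x_{n-1}))

Iteration 1:
  f(1.050000) = -0.897500
  f(2.050000) = 2.202500
  x_2 = 2.050000 - 2.202500×(2.050000 - 1.050000)/(2.202500 - (-0.897500))
       = 1.339516
Iteration 2:
  f(2.050000) = 2.202500
  f(1.339516) = -0.205697
  x_3 = 1.339516 - (-0.205697)×(1.339516 - 2.050000)/(-0.205697 - 2.202500)
       = 1.400202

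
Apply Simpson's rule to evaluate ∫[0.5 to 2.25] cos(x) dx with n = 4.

f(x) = cos(x)
a = 0.5, b = 2.25, n = 4
h = (b - a)/n = 0.437500

Simpson's rule: (h/3)[f(x₀) + 4f(x₁) + 2f(x₂) + ... + f(xₙ)]

x_0 = 0.5000, f(x_0) = 0.877583, coefficient = 1
x_1 = 0.9375, f(x_1) = 0.591805, coefficient = 4
x_2 = 1.3750, f(x_2) = 0.194548, coefficient = 2
x_3 = 1.8125, f(x_3) = -0.239357, coefficient = 4
x_4 = 2.2500, f(x_4) = -0.628174, coefficient = 1

I ≈ (0.437500/3) × 2.048296 = 0.298710
Exact value: 0.298648
Error: 0.000062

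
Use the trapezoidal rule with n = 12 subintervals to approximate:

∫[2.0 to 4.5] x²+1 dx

f(x) = x²+1
a = 2.0, b = 4.5, n = 12
h = (b - a)/n = 0.208333

Trapezoidal rule: (h/2)[f(x₀) + 2f(x₁) + 2f(x₂) + ... + f(xₙ)]

x_0 = 2.0000, f(x_0) = 5.000000, coefficient = 1
x_1 = 2.2083, f(x_1) = 5.876736, coefficient = 2
x_2 = 2.4167, f(x_2) = 6.840278, coefficient = 2
x_3 = 2.6250, f(x_3) = 7.890625, coefficient = 2
x_4 = 2.8333, f(x_4) = 9.027778, coefficient = 2
x_5 = 3.0417, f(x_5) = 10.251736, coefficient = 2
x_6 = 3.2500, f(x_6) = 11.562500, coefficient = 2
x_7 = 3.4583, f(x_7) = 12.960069, coefficient = 2
x_8 = 3.6667, f(x_8) = 14.444444, coefficient = 2
x_9 = 3.8750, f(x_9) = 16.015625, coefficient = 2
x_10 = 4.0833, f(x_10) = 17.673611, coefficient = 2
x_11 = 4.2917, f(x_11) = 19.418403, coefficient = 2
x_12 = 4.5000, f(x_12) = 21.250000, coefficient = 1

I ≈ (0.208333/2) × 290.173611 = 30.226418
Exact value: 30.208333
Error: 0.018084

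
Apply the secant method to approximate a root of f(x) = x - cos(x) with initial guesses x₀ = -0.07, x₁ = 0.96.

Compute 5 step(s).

f(x) = x - cos(x)
x₀ = -0.07, x₁ = 0.96

Secant formula: x_{n+1} = x_n - f(x_n)(x_n - x_{n-1})/(f(x_n) - f(x_{n-1}))

Iteration 1:
  f(-0.070000) = -1.067551
  f(0.960000) = 0.386480
  x_2 = 0.960000 - 0.386480×(0.960000 - (-0.070000))/(0.386480 - (-1.067551))
       = 0.686227
Iteration 2:
  f(0.960000) = 0.386480
  f(0.686227) = -0.087415
  x_3 = 0.686227 - (-0.087415)×(0.686227 - 0.960000)/(-0.087415 - 0.386480)
       = 0.736727
Iteration 3:
  f(0.686227) = -0.087415
  f(0.736727) = -0.003944
  x_4 = 0.736727 - (-0.003944)×(0.736727 - 0.686227)/(-0.003944 - (-0.087415))
       = 0.739113
Iteration 4:
  f(0.736727) = -0.003944
  f(0.739113) = 0.000047
  x_5 = 0.739113 - 0.000047×(0.739113 - 0.736727)/(0.000047 - (-0.003944))
       = 0.739085
Iteration 5:
  f(0.739113) = 0.000047
  f(0.739085) = 0.000000
  x_6 = 0.739085 - 0.000000×(0.739085 - 0.739113)/(0.000000 - 0.000047)
       = 0.739085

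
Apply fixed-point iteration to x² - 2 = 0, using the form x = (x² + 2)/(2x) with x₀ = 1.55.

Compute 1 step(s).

Equation: x² - 2 = 0
Fixed-point form: x = (x² + 2)/(2x)
x₀ = 1.55

x_1 = g(1.550000) = 1.420161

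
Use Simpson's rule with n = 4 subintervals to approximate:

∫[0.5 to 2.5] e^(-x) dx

f(x) = e^(-x)
a = 0.5, b = 2.5, n = 4
h = (b - a)/n = 0.500000

Simpson's rule: (h/3)[f(x₀) + 4f(x₁) + 2f(x₂) + ... + f(xₙ)]

x_0 = 0.5000, f(x_0) = 0.606531, coefficient = 1
x_1 = 1.0000, f(x_1) = 0.367879, coefficient = 4
x_2 = 1.5000, f(x_2) = 0.223130, coefficient = 2
x_3 = 2.0000, f(x_3) = 0.135335, coefficient = 4
x_4 = 2.5000, f(x_4) = 0.082085, coefficient = 1

I ≈ (0.500000/3) × 3.147735 = 0.524622
Exact value: 0.524446
Error: 0.000177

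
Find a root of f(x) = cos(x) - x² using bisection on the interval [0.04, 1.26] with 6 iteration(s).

f(x) = cos(x) - x²
Initial interval: [0.04, 1.26]

Iteration 1:
  c_1 = (0.040000 + 1.260000)/2 = 0.650000
  f(c_1) = f(0.650000) = 0.373584
  f(a) × f(c) ≥ 0, new interval: [0.650000, 1.260000]
Iteration 2:
  c_2 = (0.650000 + 1.260000)/2 = 0.955000
  f(c_2) = f(0.955000) = -0.334416
  f(a) × f(c) < 0, new interval: [0.650000, 0.955000]
Iteration 3:
  c_3 = (0.650000 + 0.955000)/2 = 0.802500
  f(c_3) = f(0.802500) = 0.050905
  f(a) × f(c) ≥ 0, new interval: [0.802500, 0.955000]
Iteration 4:
  c_4 = (0.802500 + 0.955000)/2 = 0.878750
  f(c_4) = f(0.878750) = -0.134087
  f(a) × f(c) < 0, new interval: [0.802500, 0.878750]
Iteration 5:
  c_5 = (0.802500 + 0.878750)/2 = 0.840625
  f(c_5) = f(0.840625) = -0.039653
  f(a) × f(c) < 0, new interval: [0.802500, 0.840625]
Iteration 6:
  c_6 = (0.802500 + 0.840625)/2 = 0.821562
  f(c_6) = f(0.821562) = 0.006113
  f(a) × f(c) ≥ 0, new interval: [0.821562, 0.840625]

After 6 iteration(s), the approximation is c_6 = 0.821562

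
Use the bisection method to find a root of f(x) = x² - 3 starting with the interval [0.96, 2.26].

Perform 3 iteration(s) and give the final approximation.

f(x) = x² - 3
Initial interval: [0.96, 2.26]

Iteration 1:
  c_1 = (0.960000 + 2.260000)/2 = 1.610000
  f(c_1) = f(1.610000) = -0.407900
  f(a) × f(c) ≥ 0, new interval: [1.610000, 2.260000]
Iteration 2:
  c_2 = (1.610000 + 2.260000)/2 = 1.935000
  f(c_2) = f(1.935000) = 0.744225
  f(a) × f(c) < 0, new interval: [1.610000, 1.935000]
Iteration 3:
  c_3 = (1.610000 + 1.935000)/2 = 1.772500
  f(c_3) = f(1.772500) = 0.141756
  f(a) × f(c) < 0, new interval: [1.610000, 1.772500]

After 3 iteration(s), the approximation is c_3 = 1.772500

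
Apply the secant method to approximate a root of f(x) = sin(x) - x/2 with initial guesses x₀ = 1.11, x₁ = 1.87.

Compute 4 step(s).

f(x) = sin(x) - x/2
x₀ = 1.11, x₁ = 1.87

Secant formula: x_{n+1} = x_n - f(x_n)(x_n - x_{n-1})/(f(x_n) - f(x_{n-1}))

Iteration 1:
  f(1.110000) = 0.340699
  f(1.870000) = 0.020572
  x_2 = 1.870000 - 0.020572×(1.870000 - 1.110000)/(0.020572 - 0.340699)
       = 1.918838
Iteration 2:
  f(1.870000) = 0.020572
  f(1.918838) = -0.019377
  x_3 = 1.918838 - (-0.019377)×(1.918838 - 1.870000)/(-0.019377 - 0.020572)
       = 1.895149
Iteration 3:
  f(1.918838) = -0.019377
  f(1.895149) = 0.000282
  x_4 = 1.895149 - 0.000282×(1.895149 - 1.918838)/(0.000282 - (-0.019377))
       = 1.895490
Iteration 4:
  f(1.895149) = 0.000282
  f(1.895490) = 0.000004
  x_5 = 1.895490 - 0.000004×(1.895490 - 1.895149)/(0.000004 - 0.000282)
       = 1.895494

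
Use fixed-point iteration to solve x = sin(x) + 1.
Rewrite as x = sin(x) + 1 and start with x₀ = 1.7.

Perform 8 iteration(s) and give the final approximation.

Equation: x = sin(x) + 1
Fixed-point form: x = sin(x) + 1
x₀ = 1.7

x_1 = g(1.700000) = 1.991665
x_2 = g(1.991665) = 1.912734
x_3 = g(1.912734) = 1.942107
x_4 = g(1.942107) = 1.931853
x_5 = g(1.931853) = 1.935524
x_6 = g(1.935524) = 1.934221
x_7 = g(1.934221) = 1.934685
x_8 = g(1.934685) = 1.934520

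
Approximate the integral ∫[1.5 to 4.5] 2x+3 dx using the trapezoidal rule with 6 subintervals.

f(x) = 2x+3
a = 1.5, b = 4.5, n = 6
h = (b - a)/n = 0.500000

Trapezoidal rule: (h/2)[f(x₀) + 2f(x₁) + 2f(x₂) + ... + f(xₙ)]

x_0 = 1.5000, f(x_0) = 6.000000, coefficient = 1
x_1 = 2.0000, f(x_1) = 7.000000, coefficient = 2
x_2 = 2.5000, f(x_2) = 8.000000, coefficient = 2
x_3 = 3.0000, f(x_3) = 9.000000, coefficient = 2
x_4 = 3.5000, f(x_4) = 10.000000, coefficient = 2
x_5 = 4.0000, f(x_5) = 11.000000, coefficient = 2
x_6 = 4.5000, f(x_6) = 12.000000, coefficient = 1

I ≈ (0.500000/2) × 108.000000 = 27.000000
Exact value: 27.000000
Error: 0.000000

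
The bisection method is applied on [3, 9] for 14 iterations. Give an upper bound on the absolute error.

Bisection error bound: |error| ≤ (b-a)/2^n
|error| ≤ (9 - 3)/2^14 = 6/2^14
|error| ≤ 0.0003662109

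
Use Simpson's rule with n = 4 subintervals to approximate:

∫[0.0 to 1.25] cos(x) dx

f(x) = cos(x)
a = 0.0, b = 1.25, n = 4
h = (b - a)/n = 0.312500

Simpson's rule: (h/3)[f(x₀) + 4f(x₁) + 2f(x₂) + ... + f(xₙ)]

x_0 = 0.0000, f(x_0) = 1.000000, coefficient = 1
x_1 = 0.3125, f(x_1) = 0.951568, coefficient = 4
x_2 = 0.6250, f(x_2) = 0.810963, coefficient = 2
x_3 = 0.9375, f(x_3) = 0.591805, coefficient = 4
x_4 = 1.2500, f(x_4) = 0.315322, coefficient = 1

I ≈ (0.312500/3) × 9.110741 = 0.949035
Exact value: 0.948985
Error: 0.000051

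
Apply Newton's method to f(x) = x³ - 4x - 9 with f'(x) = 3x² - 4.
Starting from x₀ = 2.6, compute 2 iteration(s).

f(x) = x³ - 4x - 9
f'(x) = 3x² - 4
x₀ = 2.6

Newton-Raphson formula: x_{n+1} = x_n - f(x_n)/f'(x_n)

Iteration 1:
  f(2.600000) = -1.824000
  f'(2.600000) = 16.280000
  x_1 = 2.600000 - (-1.824000)/16.280000 = 2.712039
Iteration 2:
  f(2.712039) = 0.099318
  f'(2.712039) = 18.065472
  x_2 = 2.712039 - 0.099318/18.065472 = 2.706542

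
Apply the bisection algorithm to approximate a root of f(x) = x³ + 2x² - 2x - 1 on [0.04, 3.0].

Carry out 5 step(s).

f(x) = x³ + 2x² - 2x - 1
Initial interval: [0.04, 3.0]

Iteration 1:
  c_1 = (0.040000 + 3.000000)/2 = 1.520000
  f(c_1) = f(1.520000) = 4.092608
  f(a) × f(c) < 0, new interval: [0.040000, 1.520000]
Iteration 2:
  c_2 = (0.040000 + 1.520000)/2 = 0.780000
  f(c_2) = f(0.780000) = -0.868648
  f(a) × f(c) ≥ 0, new interval: [0.780000, 1.520000]
Iteration 3:
  c_3 = (0.780000 + 1.520000)/2 = 1.150000
  f(c_3) = f(1.150000) = 0.865875
  f(a) × f(c) < 0, new interval: [0.780000, 1.150000]
Iteration 4:
  c_4 = (0.780000 + 1.150000)/2 = 0.965000
  f(c_4) = f(0.965000) = -0.168918
  f(a) × f(c) ≥ 0, new interval: [0.965000, 1.150000]
Iteration 5:
  c_5 = (0.965000 + 1.150000)/2 = 1.057500
  f(c_5) = f(1.057500) = 0.304221
  f(a) × f(c) < 0, new interval: [0.965000, 1.057500]

After 5 iteration(s), the approximation is c_5 = 1.057500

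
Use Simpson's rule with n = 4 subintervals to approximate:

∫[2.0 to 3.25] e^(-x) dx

f(x) = e^(-x)
a = 2.0, b = 3.25, n = 4
h = (b - a)/n = 0.312500

Simpson's rule: (h/3)[f(x₀) + 4f(x₁) + 2f(x₂) + ... + f(xₙ)]

x_0 = 2.0000, f(x_0) = 0.135335, coefficient = 1
x_1 = 2.3125, f(x_1) = 0.099013, coefficient = 4
x_2 = 2.6250, f(x_2) = 0.072440, coefficient = 2
x_3 = 2.9375, f(x_3) = 0.052998, coefficient = 4
x_4 = 3.2500, f(x_4) = 0.038774, coefficient = 1

I ≈ (0.312500/3) × 0.927035 = 0.096566
Exact value: 0.096561
Error: 0.000005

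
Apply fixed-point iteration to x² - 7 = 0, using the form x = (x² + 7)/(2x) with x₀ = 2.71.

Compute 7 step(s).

Equation: x² - 7 = 0
Fixed-point form: x = (x² + 7)/(2x)
x₀ = 2.71

x_1 = g(2.710000) = 2.646513
x_2 = g(2.646513) = 2.645751
x_3 = g(2.645751) = 2.645751
x_4 = g(2.645751) = 2.645751
x_5 = g(2.645751) = 2.645751
x_6 = g(2.645751) = 2.645751
x_7 = g(2.645751) = 2.645751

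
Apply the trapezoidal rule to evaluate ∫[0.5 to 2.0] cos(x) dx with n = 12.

f(x) = cos(x)
a = 0.5, b = 2.0, n = 12
h = (b - a)/n = 0.125000

Trapezoidal rule: (h/2)[f(x₀) + 2f(x₁) + 2f(x₂) + ... + f(xₙ)]

x_0 = 0.5000, f(x_0) = 0.877583, coefficient = 1
x_1 = 0.6250, f(x_1) = 0.810963, coefficient = 2
x_2 = 0.7500, f(x_2) = 0.731689, coefficient = 2
x_3 = 0.8750, f(x_3) = 0.640997, coefficient = 2
x_4 = 1.0000, f(x_4) = 0.540302, coefficient = 2
x_5 = 1.1250, f(x_5) = 0.431177, coefficient = 2
x_6 = 1.2500, f(x_6) = 0.315322, coefficient = 2
x_7 = 1.3750, f(x_7) = 0.194548, coefficient = 2
x_8 = 1.5000, f(x_8) = 0.070737, coefficient = 2
x_9 = 1.6250, f(x_9) = -0.054177, coefficient = 2
x_10 = 1.7500, f(x_10) = -0.178246, coefficient = 2
x_11 = 1.8750, f(x_11) = -0.299534, coefficient = 2
x_12 = 2.0000, f(x_12) = -0.416147, coefficient = 1

I ≈ (0.125000/2) × 6.868992 = 0.429312
Exact value: 0.429872
Error: 0.000560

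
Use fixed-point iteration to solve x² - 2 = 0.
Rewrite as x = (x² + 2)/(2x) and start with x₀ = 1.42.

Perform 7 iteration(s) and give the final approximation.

Equation: x² - 2 = 0
Fixed-point form: x = (x² + 2)/(2x)
x₀ = 1.42

x_1 = g(1.420000) = 1.414225
x_2 = g(1.414225) = 1.414214
x_3 = g(1.414214) = 1.414214
x_4 = g(1.414214) = 1.414214
x_5 = g(1.414214) = 1.414214
x_6 = g(1.414214) = 1.414214
x_7 = g(1.414214) = 1.414214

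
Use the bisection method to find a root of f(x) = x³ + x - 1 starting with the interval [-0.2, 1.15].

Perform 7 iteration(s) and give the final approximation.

f(x) = x³ + x - 1
Initial interval: [-0.2, 1.15]

Iteration 1:
  c_1 = (-0.200000 + 1.150000)/2 = 0.475000
  f(c_1) = f(0.475000) = -0.417828
  f(a) × f(c) ≥ 0, new interval: [0.475000, 1.150000]
Iteration 2:
  c_2 = (0.475000 + 1.150000)/2 = 0.812500
  f(c_2) = f(0.812500) = 0.348877
  f(a) × f(c) < 0, new interval: [0.475000, 0.812500]
Iteration 3:
  c_3 = (0.475000 + 0.812500)/2 = 0.643750
  f(c_3) = f(0.643750) = -0.089471
  f(a) × f(c) ≥ 0, new interval: [0.643750, 0.812500]
Iteration 4:
  c_4 = (0.643750 + 0.812500)/2 = 0.728125
  f(c_4) = f(0.728125) = 0.114152
  f(a) × f(c) < 0, new interval: [0.643750, 0.728125]
Iteration 5:
  c_5 = (0.643750 + 0.728125)/2 = 0.685938
  f(c_5) = f(0.685938) = 0.008678
  f(a) × f(c) < 0, new interval: [0.643750, 0.685938]
Iteration 6:
  c_6 = (0.643750 + 0.685938)/2 = 0.664844
  f(c_6) = f(0.664844) = -0.041284
  f(a) × f(c) ≥ 0, new interval: [0.664844, 0.685938]
Iteration 7:
  c_7 = (0.664844 + 0.685938)/2 = 0.675391
  f(c_7) = f(0.675391) = -0.016528
  f(a) × f(c) ≥ 0, new interval: [0.675391, 0.685938]

After 7 iteration(s), the approximation is c_7 = 0.675391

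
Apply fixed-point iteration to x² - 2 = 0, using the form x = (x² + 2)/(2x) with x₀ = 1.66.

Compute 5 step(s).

Equation: x² - 2 = 0
Fixed-point form: x = (x² + 2)/(2x)
x₀ = 1.66

x_1 = g(1.660000) = 1.432410
x_2 = g(1.432410) = 1.414329
x_3 = g(1.414329) = 1.414214
x_4 = g(1.414214) = 1.414214
x_5 = g(1.414214) = 1.414214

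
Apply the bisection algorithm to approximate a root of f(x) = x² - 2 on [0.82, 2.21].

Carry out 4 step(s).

f(x) = x² - 2
Initial interval: [0.82, 2.21]

Iteration 1:
  c_1 = (0.820000 + 2.210000)/2 = 1.515000
  f(c_1) = f(1.515000) = 0.295225
  f(a) × f(c) < 0, new interval: [0.820000, 1.515000]
Iteration 2:
  c_2 = (0.820000 + 1.515000)/2 = 1.167500
  f(c_2) = f(1.167500) = -0.636944
  f(a) × f(c) ≥ 0, new interval: [1.167500, 1.515000]
Iteration 3:
  c_3 = (1.167500 + 1.515000)/2 = 1.341250
  f(c_3) = f(1.341250) = -0.201048
  f(a) × f(c) ≥ 0, new interval: [1.341250, 1.515000]
Iteration 4:
  c_4 = (1.341250 + 1.515000)/2 = 1.428125
  f(c_4) = f(1.428125) = 0.039541
  f(a) × f(c) < 0, new interval: [1.341250, 1.428125]

After 4 iteration(s), the approximation is c_4 = 1.428125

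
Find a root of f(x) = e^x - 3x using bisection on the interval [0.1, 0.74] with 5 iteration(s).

f(x) = e^x - 3x
Initial interval: [0.1, 0.74]

Iteration 1:
  c_1 = (0.100000 + 0.740000)/2 = 0.420000
  f(c_1) = f(0.420000) = 0.261962
  f(a) × f(c) ≥ 0, new interval: [0.420000, 0.740000]
Iteration 2:
  c_2 = (0.420000 + 0.740000)/2 = 0.580000
  f(c_2) = f(0.580000) = 0.046038
  f(a) × f(c) ≥ 0, new interval: [0.580000, 0.740000]
Iteration 3:
  c_3 = (0.580000 + 0.740000)/2 = 0.660000
  f(c_3) = f(0.660000) = -0.045208
  f(a) × f(c) < 0, new interval: [0.580000, 0.660000]
Iteration 4:
  c_4 = (0.580000 + 0.660000)/2 = 0.620000
  f(c_4) = f(0.620000) = -0.001072
  f(a) × f(c) < 0, new interval: [0.580000, 0.620000]
Iteration 5:
  c_5 = (0.580000 + 0.620000)/2 = 0.600000
  f(c_5) = f(0.600000) = 0.022119
  f(a) × f(c) ≥ 0, new interval: [0.600000, 0.620000]

After 5 iteration(s), the approximation is c_5 = 0.600000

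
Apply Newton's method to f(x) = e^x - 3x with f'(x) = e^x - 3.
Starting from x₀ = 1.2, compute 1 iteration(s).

f(x) = e^x - 3x
f'(x) = e^x - 3
x₀ = 1.2

Newton-Raphson formula: x_{n+1} = x_n - f(x_n)/f'(x_n)

Iteration 1:
  f(1.200000) = -0.279883
  f'(1.200000) = 0.320117
  x_1 = 1.200000 - (-0.279883)/0.320117 = 2.074315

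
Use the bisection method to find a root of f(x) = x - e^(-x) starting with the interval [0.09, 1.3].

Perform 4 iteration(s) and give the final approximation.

f(x) = x - e^(-x)
Initial interval: [0.09, 1.3]

Iteration 1:
  c_1 = (0.090000 + 1.300000)/2 = 0.695000
  f(c_1) = f(0.695000) = 0.195926
  f(a) × f(c) < 0, new interval: [0.090000, 0.695000]
Iteration 2:
  c_2 = (0.090000 + 0.695000)/2 = 0.392500
  f(c_2) = f(0.392500) = -0.282866
  f(a) × f(c) ≥ 0, new interval: [0.392500, 0.695000]
Iteration 3:
  c_3 = (0.392500 + 0.695000)/2 = 0.543750
  f(c_3) = f(0.543750) = -0.036817
  f(a) × f(c) ≥ 0, new interval: [0.543750, 0.695000]
Iteration 4:
  c_4 = (0.543750 + 0.695000)/2 = 0.619375
  f(c_4) = f(0.619375) = 0.081094
  f(a) × f(c) < 0, new interval: [0.543750, 0.619375]

After 4 iteration(s), the approximation is c_4 = 0.619375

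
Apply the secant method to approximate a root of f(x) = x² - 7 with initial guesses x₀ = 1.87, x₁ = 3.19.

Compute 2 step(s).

f(x) = x² - 7
x₀ = 1.87, x₁ = 3.19

Secant formula: x_{n+1} = x_n - f(x_n)(x_n - x_{n-1})/(f(x_n) - f(x_{n-1}))

Iteration 1:
  f(1.870000) = -3.503100
  f(3.190000) = 3.176100
  x_2 = 3.190000 - 3.176100×(3.190000 - 1.870000)/(3.176100 - (-3.503100))
       = 2.562312
Iteration 2:
  f(3.190000) = 3.176100
  f(2.562312) = -0.434556
  x_3 = 2.562312 - (-0.434556)×(2.562312 - 3.190000)/(-0.434556 - 3.176100)
       = 2.637857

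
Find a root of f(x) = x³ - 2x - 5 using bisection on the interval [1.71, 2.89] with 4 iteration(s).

f(x) = x³ - 2x - 5
Initial interval: [1.71, 2.89]

Iteration 1:
  c_1 = (1.710000 + 2.890000)/2 = 2.300000
  f(c_1) = f(2.300000) = 2.567000
  f(a) × f(c) < 0, new interval: [1.710000, 2.300000]
Iteration 2:
  c_2 = (1.710000 + 2.300000)/2 = 2.005000
  f(c_2) = f(2.005000) = -0.949850
  f(a) × f(c) ≥ 0, new interval: [2.005000, 2.300000]
Iteration 3:
  c_3 = (2.005000 + 2.300000)/2 = 2.152500
  f(c_3) = f(2.152500) = 0.668084
  f(a) × f(c) < 0, new interval: [2.005000, 2.152500]
Iteration 4:
  c_4 = (2.005000 + 2.152500)/2 = 2.078750
  f(c_4) = f(2.078750) = -0.174802
  f(a) × f(c) ≥ 0, new interval: [2.078750, 2.152500]

After 4 iteration(s), the approximation is c_4 = 2.078750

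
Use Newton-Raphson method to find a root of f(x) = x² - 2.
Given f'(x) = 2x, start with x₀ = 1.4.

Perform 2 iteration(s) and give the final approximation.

f(x) = x² - 2
f'(x) = 2x
x₀ = 1.4

Newton-Raphson formula: x_{n+1} = x_n - f(x_n)/f'(x_n)

Iteration 1:
  f(1.400000) = -0.040000
  f'(1.400000) = 2.800000
  x_1 = 1.400000 - (-0.040000)/2.800000 = 1.414286
Iteration 2:
  f(1.414286) = 0.000204
  f'(1.414286) = 2.828571
  x_2 = 1.414286 - 0.000204/2.828571 = 1.414214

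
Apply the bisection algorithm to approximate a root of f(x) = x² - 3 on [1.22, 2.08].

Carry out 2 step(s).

f(x) = x² - 3
Initial interval: [1.22, 2.08]

Iteration 1:
  c_1 = (1.220000 + 2.080000)/2 = 1.650000
  f(c_1) = f(1.650000) = -0.277500
  f(a) × f(c) ≥ 0, new interval: [1.650000, 2.080000]
Iteration 2:
  c_2 = (1.650000 + 2.080000)/2 = 1.865000
  f(c_2) = f(1.865000) = 0.478225
  f(a) × f(c) < 0, new interval: [1.650000, 1.865000]

After 2 iteration(s), the approximation is c_2 = 1.865000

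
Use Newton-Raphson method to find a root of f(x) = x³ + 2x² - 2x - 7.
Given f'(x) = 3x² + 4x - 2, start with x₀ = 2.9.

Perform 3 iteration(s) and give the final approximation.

f(x) = x³ + 2x² - 2x - 7
f'(x) = 3x² + 4x - 2
x₀ = 2.9

Newton-Raphson formula: x_{n+1} = x_n - f(x_n)/f'(x_n)

Iteration 1:
  f(2.900000) = 28.409000
  f'(2.900000) = 34.830000
  x_1 = 2.900000 - 28.409000/34.830000 = 2.084353
Iteration 2:
  f(2.084353) = 6.575869
  f'(2.084353) = 19.370987
  x_2 = 2.084353 - 6.575869/19.370987 = 1.744883
Iteration 3:
  f(1.744883) = 0.911961
  f'(1.744883) = 14.113376
  x_3 = 1.744883 - 0.911961/14.113376 = 1.680266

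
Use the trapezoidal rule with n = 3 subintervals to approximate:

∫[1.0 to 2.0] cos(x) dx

f(x) = cos(x)
a = 1.0, b = 2.0, n = 3
h = (b - a)/n = 0.333333

Trapezoidal rule: (h/2)[f(x₀) + 2f(x₁) + 2f(x₂) + ... + f(xₙ)]

x_0 = 1.0000, f(x_0) = 0.540302, coefficient = 1
x_1 = 1.3333, f(x_1) = 0.235238, coefficient = 2
x_2 = 1.6667, f(x_2) = -0.095724, coefficient = 2
x_3 = 2.0000, f(x_3) = -0.416147, coefficient = 1

I ≈ (0.333333/2) × 0.403184 = 0.067197
Exact value: 0.067826
Error: 0.000629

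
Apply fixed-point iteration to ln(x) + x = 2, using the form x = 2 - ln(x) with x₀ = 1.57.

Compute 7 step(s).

Equation: ln(x) + x = 2
Fixed-point form: x = 2 - ln(x)
x₀ = 1.57

x_1 = g(1.570000) = 1.548924
x_2 = g(1.548924) = 1.562439
x_3 = g(1.562439) = 1.553752
x_4 = g(1.553752) = 1.559327
x_5 = g(1.559327) = 1.555745
x_6 = g(1.555745) = 1.558045
x_7 = g(1.558045) = 1.556568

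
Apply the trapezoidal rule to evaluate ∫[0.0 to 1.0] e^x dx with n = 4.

f(x) = e^x
a = 0.0, b = 1.0, n = 4
h = (b - a)/n = 0.250000

Trapezoidal rule: (h/2)[f(x₀) + 2f(x₁) + 2f(x₂) + ... + f(xₙ)]

x_0 = 0.0000, f(x_0) = 1.000000, coefficient = 1
x_1 = 0.2500, f(x_1) = 1.284025, coefficient = 2
x_2 = 0.5000, f(x_2) = 1.648721, coefficient = 2
x_3 = 0.7500, f(x_3) = 2.117000, coefficient = 2
x_4 = 1.0000, f(x_4) = 2.718282, coefficient = 1

I ≈ (0.250000/2) × 13.817775 = 1.727222
Exact value: 1.718282
Error: 0.008940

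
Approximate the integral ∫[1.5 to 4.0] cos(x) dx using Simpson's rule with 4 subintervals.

f(x) = cos(x)
a = 1.5, b = 4.0, n = 4
h = (b - a)/n = 0.625000

Simpson's rule: (h/3)[f(x₀) + 4f(x₁) + 2f(x₂) + ... + f(xₙ)]

x_0 = 1.5000, f(x_0) = 0.070737, coefficient = 1
x_1 = 2.1250, f(x_1) = -0.526266, coefficient = 4
x_2 = 2.7500, f(x_2) = -0.924302, coefficient = 2
x_3 = 3.3750, f(x_3) = -0.972884, coefficient = 4
x_4 = 4.0000, f(x_4) = -0.653644, coefficient = 1

I ≈ (0.625000/3) × -8.428112 = -1.755857
Exact value: -1.754297
Error: 0.001559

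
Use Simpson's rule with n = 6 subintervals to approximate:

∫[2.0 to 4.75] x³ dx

f(x) = x³
a = 2.0, b = 4.75, n = 6
h = (b - a)/n = 0.458333

Simpson's rule: (h/3)[f(x₀) + 4f(x₁) + 2f(x₂) + ... + f(xₙ)]

x_0 = 2.0000, f(x_0) = 8.000000, coefficient = 1
x_1 = 2.4583, f(x_1) = 14.856698, coefficient = 4
x_2 = 2.9167, f(x_2) = 24.811921, coefficient = 2
x_3 = 3.3750, f(x_3) = 38.443359, coefficient = 4
x_4 = 3.8333, f(x_4) = 56.328704, coefficient = 2
x_5 = 4.2917, f(x_5) = 79.045645, coefficient = 4
x_6 = 4.7500, f(x_6) = 107.171875, coefficient = 1

I ≈ (0.458333/3) × 806.835937 = 123.266602
Exact value: 123.266602
Error: 0.000000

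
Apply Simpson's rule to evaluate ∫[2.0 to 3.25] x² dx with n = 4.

f(x) = x²
a = 2.0, b = 3.25, n = 4
h = (b - a)/n = 0.312500

Simpson's rule: (h/3)[f(x₀) + 4f(x₁) + 2f(x₂) + ... + f(xₙ)]

x_0 = 2.0000, f(x_0) = 4.000000, coefficient = 1
x_1 = 2.3125, f(x_1) = 5.347656, coefficient = 4
x_2 = 2.6250, f(x_2) = 6.890625, coefficient = 2
x_3 = 2.9375, f(x_3) = 8.628906, coefficient = 4
x_4 = 3.2500, f(x_4) = 10.562500, coefficient = 1

I ≈ (0.312500/3) × 84.250000 = 8.776042
Exact value: 8.776042
Error: 0.000000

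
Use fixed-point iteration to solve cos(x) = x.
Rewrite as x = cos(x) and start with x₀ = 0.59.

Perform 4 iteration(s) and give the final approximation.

Equation: cos(x) = x
Fixed-point form: x = cos(x)
x₀ = 0.59

x_1 = g(0.590000) = 0.830941
x_2 = g(0.830941) = 0.674181
x_3 = g(0.674181) = 0.781218
x_4 = g(0.781218) = 0.710056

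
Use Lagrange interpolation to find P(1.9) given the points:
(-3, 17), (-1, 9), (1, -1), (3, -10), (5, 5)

Lagrange interpolation formula:
P(x) = Σ yᵢ × Lᵢ(x)
where Lᵢ(x) = Π_{j≠i} (x - xⱼ)/(xᵢ - xⱼ)

L_0(1.9) = (1.9 - (-1))/(-3 - (-1)) × (1.9 - 1)/(-3 - 1) × (1.9 - 3)/(-3 - 3) × (1.9 - 5)/(-3 - 5) = 0.023177
L_1(1.9) = (1.9 - (-3))/(-1 - (-3)) × (1.9 - 1)/(-1 - 1) × (1.9 - 3)/(-1 - 3) × (1.9 - 5)/(-1 - 5) = -0.156647
L_2(1.9) = (1.9 - (-3))/(1 - (-3)) × (1.9 - (-1))/(1 - (-1)) × (1.9 - 3)/(1 - 3) × (1.9 - 5)/(1 - 5) = 0.757127
L_3(1.9) = (1.9 - (-3))/(3 - (-3)) × (1.9 - (-1))/(3 - (-1)) × (1.9 - 1)/(3 - 1) × (1.9 - 5)/(3 - 5) = 0.412978
L_4(1.9) = (1.9 - (-3))/(5 - (-3)) × (1.9 - (-1))/(5 - (-1)) × (1.9 - 1)/(5 - 1) × (1.9 - 3)/(5 - 3) = -0.036635

P(1.9) = 17×L_0(1.9) + 9×L_1(1.9) + (-1)×L_2(1.9) + (-10)×L_3(1.9) + 5×L_4(1.9)
P(1.9) = -6.085891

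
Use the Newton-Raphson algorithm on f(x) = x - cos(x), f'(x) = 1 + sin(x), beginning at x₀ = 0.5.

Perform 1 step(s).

f(x) = x - cos(x)
f'(x) = 1 + sin(x)
x₀ = 0.5

Newton-Raphson formula: x_{n+1} = x_n - f(x_n)/f'(x_n)

Iteration 1:
  f(0.500000) = -0.377583
  f'(0.500000) = 1.479426
  x_1 = 0.500000 - (-0.377583)/1.479426 = 0.755222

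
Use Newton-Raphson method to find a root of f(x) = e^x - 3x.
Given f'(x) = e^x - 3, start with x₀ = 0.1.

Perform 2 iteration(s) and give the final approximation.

f(x) = e^x - 3x
f'(x) = e^x - 3
x₀ = 0.1

Newton-Raphson formula: x_{n+1} = x_n - f(x_n)/f'(x_n)

Iteration 1:
  f(0.100000) = 0.805171
  f'(0.100000) = -1.894829
  x_1 = 0.100000 - 0.805171/(-1.894829) = 0.524931
Iteration 2:
  f(0.524931) = 0.115550
  f'(0.524931) = -1.309658
  x_2 = 0.524931 - 0.115550/(-1.309658) = 0.613160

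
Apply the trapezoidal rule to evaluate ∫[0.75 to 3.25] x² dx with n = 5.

f(x) = x²
a = 0.75, b = 3.25, n = 5
h = (b - a)/n = 0.500000

Trapezoidal rule: (h/2)[f(x₀) + 2f(x₁) + 2f(x₂) + ... + f(xₙ)]

x_0 = 0.7500, f(x_0) = 0.562500, coefficient = 1
x_1 = 1.2500, f(x_1) = 1.562500, coefficient = 2
x_2 = 1.7500, f(x_2) = 3.062500, coefficient = 2
x_3 = 2.2500, f(x_3) = 5.062500, coefficient = 2
x_4 = 2.7500, f(x_4) = 7.562500, coefficient = 2
x_5 = 3.2500, f(x_5) = 10.562500, coefficient = 1

I ≈ (0.500000/2) × 45.625000 = 11.406250
Exact value: 11.302083
Error: 0.104167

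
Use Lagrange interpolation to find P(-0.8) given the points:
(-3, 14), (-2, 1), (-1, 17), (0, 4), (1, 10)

Lagrange interpolation formula:
P(x) = Σ yᵢ × Lᵢ(x)
where Lᵢ(x) = Π_{j≠i} (x - xⱼ)/(xᵢ - xⱼ)

L_0(-0.8) = (-0.8 - (-2))/(-3 - (-2)) × (-0.8 - (-1))/(-3 - (-1)) × (-0.8 - 0)/(-3 - 0) × (-0.8 - 1)/(-3 - 1) = 0.014400
L_1(-0.8) = (-0.8 - (-3))/(-2 - (-3)) × (-0.8 - (-1))/(-2 - (-1)) × (-0.8 - 0)/(-2 - 0) × (-0.8 - 1)/(-2 - 1) = -0.105600
L_2(-0.8) = (-0.8 - (-3))/(-1 - (-3)) × (-0.8 - (-2))/(-1 - (-2)) × (-0.8 - 0)/(-1 - 0) × (-0.8 - 1)/(-1 - 1) = 0.950400
L_3(-0.8) = (-0.8 - (-3))/(0 - (-3)) × (-0.8 - (-2))/(0 - (-2)) × (-0.8 - (-1))/(0 - (-1)) × (-0.8 - 1)/(0 - 1) = 0.158400
L_4(-0.8) = (-0.8 - (-3))/(1 - (-3)) × (-0.8 - (-2))/(1 - (-2)) × (-0.8 - (-1))/(1 - (-1)) × (-0.8 - 0)/(1 - 0) = -0.017600

P(-0.8) = 14×L_0(-0.8) + 1×L_1(-0.8) + 17×L_2(-0.8) + 4×L_3(-0.8) + 10×L_4(-0.8)
P(-0.8) = 16.710400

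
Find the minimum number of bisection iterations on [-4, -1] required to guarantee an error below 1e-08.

We need (b-a)/2^n ≤ 1e-08
(-1 - (-4))/2^n ≤ 1e-08
3/2^n ≤ 1e-08
2^n ≥ 300000000
n ≥ log₂(300000000) = 28.16
n ≥ 29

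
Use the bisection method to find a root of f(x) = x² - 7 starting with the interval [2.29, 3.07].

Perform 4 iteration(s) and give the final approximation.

f(x) = x² - 7
Initial interval: [2.29, 3.07]

Iteration 1:
  c_1 = (2.290000 + 3.070000)/2 = 2.680000
  f(c_1) = f(2.680000) = 0.182400
  f(a) × f(c) < 0, new interval: [2.290000, 2.680000]
Iteration 2:
  c_2 = (2.290000 + 2.680000)/2 = 2.485000
  f(c_2) = f(2.485000) = -0.824775
  f(a) × f(c) ≥ 0, new interval: [2.485000, 2.680000]
Iteration 3:
  c_3 = (2.485000 + 2.680000)/2 = 2.582500
  f(c_3) = f(2.582500) = -0.330694
  f(a) × f(c) ≥ 0, new interval: [2.582500, 2.680000]
Iteration 4:
  c_4 = (2.582500 + 2.680000)/2 = 2.631250
  f(c_4) = f(2.631250) = -0.076523
  f(a) × f(c) ≥ 0, new interval: [2.631250, 2.680000]

After 4 iteration(s), the approximation is c_4 = 2.631250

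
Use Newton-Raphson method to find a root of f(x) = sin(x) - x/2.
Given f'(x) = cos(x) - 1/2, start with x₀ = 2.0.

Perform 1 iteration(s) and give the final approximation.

f(x) = sin(x) - x/2
f'(x) = cos(x) - 1/2
x₀ = 2.0

Newton-Raphson formula: x_{n+1} = x_n - f(x_n)/f'(x_n)

Iteration 1:
  f(2.000000) = -0.090703
  f'(2.000000) = -0.916147
  x_1 = 2.000000 - (-0.090703)/(-0.916147) = 1.900996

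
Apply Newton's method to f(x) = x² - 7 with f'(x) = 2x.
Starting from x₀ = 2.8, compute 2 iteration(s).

f(x) = x² - 7
f'(x) = 2x
x₀ = 2.8

Newton-Raphson formula: x_{n+1} = x_n - f(x_n)/f'(x_n)

Iteration 1:
  f(2.800000) = 0.840000
  f'(2.800000) = 5.600000
  x_1 = 2.800000 - 0.840000/5.600000 = 2.650000
Iteration 2:
  f(2.650000) = 0.022500
  f'(2.650000) = 5.300000
  x_2 = 2.650000 - 0.022500/5.300000 = 2.645755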